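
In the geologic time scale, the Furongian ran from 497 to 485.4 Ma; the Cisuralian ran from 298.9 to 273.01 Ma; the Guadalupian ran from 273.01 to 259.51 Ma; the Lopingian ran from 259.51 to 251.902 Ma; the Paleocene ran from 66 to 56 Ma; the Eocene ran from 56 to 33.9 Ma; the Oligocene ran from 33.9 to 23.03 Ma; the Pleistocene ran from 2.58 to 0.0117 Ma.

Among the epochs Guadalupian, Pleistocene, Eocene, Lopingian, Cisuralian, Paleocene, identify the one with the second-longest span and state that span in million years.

Start − end for each: Guadalupian 273.01 − 259.51 = 13.5; Pleistocene 2.58 − 0.0117 = 2.5683; Eocene 56 − 33.9 = 22.1; Lopingian 259.51 − 251.902 = 7.608; Cisuralian 298.9 − 273.01 = 25.89; Paleocene 66 − 56 = 10.
Ranking these from longest: Cisuralian > Eocene > Guadalupian > Paleocene > Lopingian > Pleistocene.
Position 2 in that ranking is Eocene, which lasted 22.1 Myr.

Eocene, 22.1 million years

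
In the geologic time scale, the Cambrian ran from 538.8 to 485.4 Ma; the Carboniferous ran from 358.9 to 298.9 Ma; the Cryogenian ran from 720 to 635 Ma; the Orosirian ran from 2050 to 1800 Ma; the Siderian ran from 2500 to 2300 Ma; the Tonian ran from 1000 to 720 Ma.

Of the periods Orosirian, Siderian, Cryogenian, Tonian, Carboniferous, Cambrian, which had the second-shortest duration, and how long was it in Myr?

Carboniferous, 60 million years

Start − end for each: Orosirian 2050 − 1800 = 250; Siderian 2500 − 2300 = 200; Cryogenian 720 − 635 = 85; Tonian 1000 − 720 = 280; Carboniferous 358.9 − 298.9 = 60; Cambrian 538.8 − 485.4 = 53.4.
Ranking these from shortest: Cambrian < Carboniferous < Cryogenian < Siderian < Orosirian < Tonian.
Position 2 in that ranking is Carboniferous, which lasted 60 Myr.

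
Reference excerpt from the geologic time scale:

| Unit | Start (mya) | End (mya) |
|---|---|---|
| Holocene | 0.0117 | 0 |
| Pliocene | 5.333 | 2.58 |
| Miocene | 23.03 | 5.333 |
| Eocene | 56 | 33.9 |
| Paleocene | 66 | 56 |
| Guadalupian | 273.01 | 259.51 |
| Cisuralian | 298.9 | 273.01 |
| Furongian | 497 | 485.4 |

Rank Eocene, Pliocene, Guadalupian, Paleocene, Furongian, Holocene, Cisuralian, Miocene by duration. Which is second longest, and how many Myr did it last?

Start − end for each: Eocene 56 − 33.9 = 22.1; Pliocene 5.333 − 2.58 = 2.753; Guadalupian 273.01 − 259.51 = 13.5; Paleocene 66 − 56 = 10; Furongian 497 − 485.4 = 11.6; Holocene 0.0117 − 0 = 0.0117; Cisuralian 298.9 − 273.01 = 25.89; Miocene 23.03 − 5.333 = 17.697.
Ranking these from longest: Cisuralian > Eocene > Miocene > Guadalupian > Furongian > Paleocene > Pliocene > Holocene.
Position 2 in that ranking is Eocene, which lasted 22.1 Myr.

Eocene, 22.1 million years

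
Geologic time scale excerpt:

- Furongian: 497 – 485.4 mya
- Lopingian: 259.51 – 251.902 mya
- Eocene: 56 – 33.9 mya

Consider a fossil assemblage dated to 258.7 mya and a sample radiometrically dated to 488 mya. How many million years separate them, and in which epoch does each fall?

229.3 million years apart; the first in the Lopingian, the second in the Furongian

Elapsed time: 488 − 258.7 = 229.3 Myr.
258.7 Ma lies within 259.51–251.902 Ma: Lopingian.
488 Ma lies within 497–485.4 Ma: Furongian.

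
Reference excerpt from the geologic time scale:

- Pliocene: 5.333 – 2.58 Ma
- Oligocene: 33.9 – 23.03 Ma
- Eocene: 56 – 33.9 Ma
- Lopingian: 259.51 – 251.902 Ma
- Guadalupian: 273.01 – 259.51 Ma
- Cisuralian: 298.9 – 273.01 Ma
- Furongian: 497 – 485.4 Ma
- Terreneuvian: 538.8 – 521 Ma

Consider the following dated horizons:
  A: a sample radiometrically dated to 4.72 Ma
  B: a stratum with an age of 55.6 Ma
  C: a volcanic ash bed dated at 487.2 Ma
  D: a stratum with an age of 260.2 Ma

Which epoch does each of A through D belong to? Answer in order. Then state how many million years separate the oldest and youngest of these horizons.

A — Pliocene; B — Eocene; C — Furongian; D — Guadalupian; span 482.48 million years

A: 4.72 Ma lies in 5.333–2.58 Ma, so Pliocene.
B: 55.6 Ma lies in 56–33.9 Ma, so Eocene.
C: 487.2 Ma lies in 497–485.4 Ma, so Furongian.
D: 260.2 Ma lies in 273.01–259.51 Ma, so Guadalupian.
Oldest = 487.2 Ma, youngest = 4.72 Ma → span 482.48 Myr.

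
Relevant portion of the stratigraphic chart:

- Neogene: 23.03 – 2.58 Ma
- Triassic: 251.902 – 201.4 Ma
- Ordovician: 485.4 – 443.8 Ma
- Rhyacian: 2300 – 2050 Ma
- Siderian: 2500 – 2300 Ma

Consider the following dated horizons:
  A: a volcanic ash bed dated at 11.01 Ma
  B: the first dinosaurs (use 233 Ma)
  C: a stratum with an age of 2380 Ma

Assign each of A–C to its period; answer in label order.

A — Neogene; B — Triassic; C — Siderian

Match each age against the start–end ranges in the excerpt: A = 11.01 Ma → Neogene (23.03–2.58); B = 233 Ma → Triassic (251.902–201.4); C = 2380 Ma → Siderian (2500–2300).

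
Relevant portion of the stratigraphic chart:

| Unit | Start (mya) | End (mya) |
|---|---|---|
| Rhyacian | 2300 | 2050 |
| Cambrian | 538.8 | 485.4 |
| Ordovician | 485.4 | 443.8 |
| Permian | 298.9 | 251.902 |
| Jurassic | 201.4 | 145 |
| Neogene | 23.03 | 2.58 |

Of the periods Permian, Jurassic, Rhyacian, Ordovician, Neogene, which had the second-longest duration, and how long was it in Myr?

Jurassic, 56.4 million years

Start − end for each: Permian 298.9 − 251.902 = 46.998; Jurassic 201.4 − 145 = 56.4; Rhyacian 2300 − 2050 = 250; Ordovician 485.4 − 443.8 = 41.6; Neogene 23.03 − 2.58 = 20.45.
Ranking these from longest: Rhyacian > Jurassic > Permian > Ordovician > Neogene.
Position 2 in that ranking is Jurassic, which lasted 56.4 Myr.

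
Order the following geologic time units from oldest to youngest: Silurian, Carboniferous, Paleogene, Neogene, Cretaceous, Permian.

Group by era (each group listed oldest first) — Paleozoic: Silurian, Carboniferous, Permian; Mesozoic: Cretaceous; Cenozoic: Paleogene, Neogene. The eras run Paleozoic → Mesozoic → Cenozoic. Concatenating the groups in that era order gives oldest to youngest directly.

Silurian → Carboniferous → Permian → Cretaceous → Paleogene → Neogene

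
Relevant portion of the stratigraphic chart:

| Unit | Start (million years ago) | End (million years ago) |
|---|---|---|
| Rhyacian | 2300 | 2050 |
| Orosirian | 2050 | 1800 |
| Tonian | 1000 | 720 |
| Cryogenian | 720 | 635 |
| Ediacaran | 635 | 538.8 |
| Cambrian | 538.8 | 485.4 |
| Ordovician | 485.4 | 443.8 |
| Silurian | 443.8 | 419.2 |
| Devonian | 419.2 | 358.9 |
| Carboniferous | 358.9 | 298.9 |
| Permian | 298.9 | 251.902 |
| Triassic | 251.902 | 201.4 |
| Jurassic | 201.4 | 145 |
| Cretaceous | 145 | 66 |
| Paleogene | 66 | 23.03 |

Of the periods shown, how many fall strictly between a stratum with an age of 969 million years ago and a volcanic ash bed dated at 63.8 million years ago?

969 Ma sits inside the Tonian (1000–720) and 63.8 Ma inside the Paleogene (66–23.03); neither of those is wholly between the two dates.
The listed periods lying completely between them are Cryogenian, Ediacaran, Cambrian, Ordovician, Silurian, Devonian, Carboniferous, Permian, Triassic, Jurassic, Cretaceous — 11 in all.

11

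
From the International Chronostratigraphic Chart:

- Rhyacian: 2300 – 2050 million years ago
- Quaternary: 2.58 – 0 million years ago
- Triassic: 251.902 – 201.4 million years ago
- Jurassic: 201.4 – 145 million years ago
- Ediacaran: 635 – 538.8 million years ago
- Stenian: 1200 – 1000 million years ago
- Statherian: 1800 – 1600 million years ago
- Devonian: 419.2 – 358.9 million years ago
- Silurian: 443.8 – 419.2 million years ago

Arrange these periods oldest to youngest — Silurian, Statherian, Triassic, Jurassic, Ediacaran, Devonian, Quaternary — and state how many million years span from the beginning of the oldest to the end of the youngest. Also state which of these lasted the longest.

Statherian → Ediacaran → Silurian → Devonian → Triassic → Jurassic → Quaternary; total span 1800 Myr; longest is Statherian

Start ages (Ma): Statherian 1800, Ediacaran 635, Silurian 443.8, Devonian 419.2, Triassic 251.902, Jurassic 201.4, Quaternary 2.58.
Ordered oldest to youngest: Statherian, Ediacaran, Silurian, Devonian, Triassic, Jurassic, Quaternary.
Span = 1800 − 0 = 1800 Myr.
Durations: Statherian 200, Quaternary 2.58, Jurassic 56.4, Devonian 60.3, Silurian 24.6, Triassic 50.502, Ediacaran 96.2 → longest is Statherian (200 Myr).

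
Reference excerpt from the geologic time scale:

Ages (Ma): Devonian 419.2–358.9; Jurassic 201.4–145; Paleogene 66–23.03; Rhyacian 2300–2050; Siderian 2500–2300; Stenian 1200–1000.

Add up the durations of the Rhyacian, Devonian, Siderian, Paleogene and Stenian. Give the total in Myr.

753.27 million years

Each duration: Rhyacian = 250; Devonian = 60.3; Siderian = 200; Paleogene = 42.97; Stenian = 200.
Sum: 250 + 60.3 + 200 + 42.97 + 200 = 753.27 Myr.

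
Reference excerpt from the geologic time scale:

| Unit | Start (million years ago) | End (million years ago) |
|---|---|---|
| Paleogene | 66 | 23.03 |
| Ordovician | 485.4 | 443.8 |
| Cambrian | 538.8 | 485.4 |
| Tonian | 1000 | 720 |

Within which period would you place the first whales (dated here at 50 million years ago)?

Paleogene

50 Ma lies between 66 and 23.03 Ma, so it falls in the Paleogene.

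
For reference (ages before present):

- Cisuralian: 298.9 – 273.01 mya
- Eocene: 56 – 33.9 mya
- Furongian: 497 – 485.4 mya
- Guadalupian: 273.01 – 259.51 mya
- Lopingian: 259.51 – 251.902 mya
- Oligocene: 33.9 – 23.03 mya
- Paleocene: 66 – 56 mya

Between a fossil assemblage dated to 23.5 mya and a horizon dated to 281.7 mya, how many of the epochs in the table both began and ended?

4

281.7 Ma sits inside the Cisuralian (298.9–273.01) and 23.5 Ma inside the Oligocene (33.9–23.03); neither of those is wholly between the two dates.
The listed epochs lying completely between them are Guadalupian, Lopingian, Paleocene, Eocene — 4 in all.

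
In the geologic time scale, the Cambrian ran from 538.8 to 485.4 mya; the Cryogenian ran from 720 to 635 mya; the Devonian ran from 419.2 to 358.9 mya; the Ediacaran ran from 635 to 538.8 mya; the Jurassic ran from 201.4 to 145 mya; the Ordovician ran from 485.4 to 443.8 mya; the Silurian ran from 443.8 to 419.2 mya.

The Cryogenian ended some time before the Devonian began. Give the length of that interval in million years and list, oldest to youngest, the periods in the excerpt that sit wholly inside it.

End of Cryogenian = 635 Ma; start of Devonian = 419.2 Ma.
Gap = 635 − 419.2 = 215.8 Myr.
Periods wholly inside 635–419.2 Ma: Ediacaran (635–538.8), Cambrian (538.8–485.4), Ordovician (485.4–443.8), Silurian (443.8–419.2).

215.8 million years; Ediacaran, Cambrian, Ordovician, Silurian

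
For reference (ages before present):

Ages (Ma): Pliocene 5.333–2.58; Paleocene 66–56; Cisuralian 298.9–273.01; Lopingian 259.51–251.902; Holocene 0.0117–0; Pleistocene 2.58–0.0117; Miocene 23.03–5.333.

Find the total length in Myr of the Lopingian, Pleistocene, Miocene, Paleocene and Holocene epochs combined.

37.885 million years

Duration is start − end for each: (259.51 − 251.902) + (2.58 − 0.0117) + (23.03 − 5.333) + (66 − 56) + (0.0117 − 0).
That is 7.608 + 2.5683 + 17.697 + 10 + 0.0117, which totals 37.885 million years.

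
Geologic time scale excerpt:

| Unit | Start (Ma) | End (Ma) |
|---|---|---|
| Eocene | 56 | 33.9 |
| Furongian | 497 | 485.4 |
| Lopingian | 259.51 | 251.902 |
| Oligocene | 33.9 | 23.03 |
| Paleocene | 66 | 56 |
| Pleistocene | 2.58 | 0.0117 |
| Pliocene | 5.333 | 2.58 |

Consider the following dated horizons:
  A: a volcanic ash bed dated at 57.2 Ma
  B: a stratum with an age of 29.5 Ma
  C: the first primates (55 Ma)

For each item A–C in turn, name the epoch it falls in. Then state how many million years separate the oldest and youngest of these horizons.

A: 57.2 Ma lies in 66–56 Ma, so Paleocene.
B: 29.5 Ma lies in 33.9–23.03 Ma, so Oligocene.
C: 55 Ma lies in 56–33.9 Ma, so Eocene.
Oldest = 57.2 Ma, youngest = 29.5 Ma → span 27.7 Myr.

A — Paleocene; B — Oligocene; C — Eocene; span 27.7 million years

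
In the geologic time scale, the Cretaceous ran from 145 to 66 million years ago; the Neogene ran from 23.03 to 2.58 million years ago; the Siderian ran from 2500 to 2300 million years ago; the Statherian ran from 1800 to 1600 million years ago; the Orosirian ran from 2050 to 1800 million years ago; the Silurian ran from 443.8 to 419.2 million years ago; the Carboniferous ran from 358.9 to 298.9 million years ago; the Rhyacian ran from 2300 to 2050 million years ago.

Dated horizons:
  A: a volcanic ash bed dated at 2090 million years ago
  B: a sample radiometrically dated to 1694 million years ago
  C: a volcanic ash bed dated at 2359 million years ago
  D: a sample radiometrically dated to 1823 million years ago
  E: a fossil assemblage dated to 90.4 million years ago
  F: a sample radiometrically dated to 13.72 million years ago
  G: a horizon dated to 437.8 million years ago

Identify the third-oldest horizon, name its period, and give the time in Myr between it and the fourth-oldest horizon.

D, in the Orosirian; 129 million years to B

Larger Ma means older, so oldest first: C 2359 > A 2090 > D 1823 > B 1694 > G 437.8 > E 90.4 > F 13.72.
Counting 3 along gives D (1823 Ma); the excerpt puts that inside the Orosirian, 2050–1800 Ma.
Next in line is B (1694 Ma), and 1823 − 1694 = 129 Myr.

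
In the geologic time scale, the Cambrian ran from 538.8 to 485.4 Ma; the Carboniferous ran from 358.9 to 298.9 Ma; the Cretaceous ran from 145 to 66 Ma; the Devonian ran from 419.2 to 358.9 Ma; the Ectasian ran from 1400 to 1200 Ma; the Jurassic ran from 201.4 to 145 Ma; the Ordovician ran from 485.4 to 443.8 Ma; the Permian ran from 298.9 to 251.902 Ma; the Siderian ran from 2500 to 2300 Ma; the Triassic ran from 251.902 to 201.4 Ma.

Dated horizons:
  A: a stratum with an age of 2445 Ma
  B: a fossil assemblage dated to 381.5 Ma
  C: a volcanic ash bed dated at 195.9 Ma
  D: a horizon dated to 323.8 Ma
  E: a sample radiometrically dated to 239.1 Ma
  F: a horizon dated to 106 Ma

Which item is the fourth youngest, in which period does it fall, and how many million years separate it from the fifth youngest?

D, in the Carboniferous; 57.7 million years to B

Smaller Ma means younger, so youngest first: F 106 < C 195.9 < E 239.1 < D 323.8 < B 381.5 < A 2445.
Counting 4 along gives D (323.8 Ma); the excerpt puts that inside the Carboniferous, 358.9–298.9 Ma.
Next in line is B (381.5 Ma), and 381.5 − 323.8 = 57.7 Myr.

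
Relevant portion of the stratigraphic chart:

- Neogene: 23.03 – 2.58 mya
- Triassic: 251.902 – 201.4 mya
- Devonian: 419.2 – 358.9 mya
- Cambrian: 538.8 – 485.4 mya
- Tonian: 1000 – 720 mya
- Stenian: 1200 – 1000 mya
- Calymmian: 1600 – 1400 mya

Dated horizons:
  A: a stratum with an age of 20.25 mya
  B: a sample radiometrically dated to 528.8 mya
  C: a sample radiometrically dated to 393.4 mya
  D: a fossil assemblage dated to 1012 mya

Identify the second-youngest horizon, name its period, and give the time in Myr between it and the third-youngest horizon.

C, in the Devonian; 135.4 million years to B

Sorted youngest-first by Ma: A (20.25), C (393.4), B (528.8), D (1012).
The second youngest is C at 393.4 Ma, which lies in 419.2–358.9 Ma: the Devonian.
The third youngest is B at 528.8 Ma; separation = |393.4 − 528.8| = 135.4 Myr.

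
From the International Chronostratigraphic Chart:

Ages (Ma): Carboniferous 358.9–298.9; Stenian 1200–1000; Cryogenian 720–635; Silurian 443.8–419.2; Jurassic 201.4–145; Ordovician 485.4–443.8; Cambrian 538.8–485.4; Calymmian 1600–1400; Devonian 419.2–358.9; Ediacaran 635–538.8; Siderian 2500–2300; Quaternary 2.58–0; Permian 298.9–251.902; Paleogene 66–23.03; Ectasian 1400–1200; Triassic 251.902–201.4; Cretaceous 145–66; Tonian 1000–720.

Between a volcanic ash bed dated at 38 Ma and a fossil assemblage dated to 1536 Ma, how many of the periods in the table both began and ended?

The older date is 1536 Ma and the younger is 38 Ma.
Periods with start < 1536 and end > 38 Ma: Ectasian (1400–1200), Stenian (1200–1000), Tonian (1000–720), Cryogenian (720–635), Ediacaran (635–538.8), Cambrian (538.8–485.4), Ordovician (485.4–443.8), Silurian (443.8–419.2), Devonian (419.2–358.9), Carboniferous (358.9–298.9), Permian (298.9–251.902), Triassic (251.902–201.4), Jurassic (201.4–145), Cretaceous (145–66).
That is 14 complete periods.

14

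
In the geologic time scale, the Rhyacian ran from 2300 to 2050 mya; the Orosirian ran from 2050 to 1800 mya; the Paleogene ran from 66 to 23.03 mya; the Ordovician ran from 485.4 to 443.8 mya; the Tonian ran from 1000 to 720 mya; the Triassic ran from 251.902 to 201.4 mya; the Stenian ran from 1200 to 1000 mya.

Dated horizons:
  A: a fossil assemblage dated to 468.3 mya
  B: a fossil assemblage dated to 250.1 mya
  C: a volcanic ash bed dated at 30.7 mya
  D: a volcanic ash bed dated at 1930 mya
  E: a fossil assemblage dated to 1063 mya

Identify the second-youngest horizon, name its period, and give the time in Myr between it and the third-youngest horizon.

Sorted youngest-first by Ma: C (30.7), B (250.1), A (468.3), E (1063), D (1930).
The second youngest is B at 250.1 Ma, which lies in 251.902–201.4 Ma: the Triassic.
The third youngest is A at 468.3 Ma; separation = |250.1 − 468.3| = 218.2 Myr.

B, in the Triassic; 218.2 million years to A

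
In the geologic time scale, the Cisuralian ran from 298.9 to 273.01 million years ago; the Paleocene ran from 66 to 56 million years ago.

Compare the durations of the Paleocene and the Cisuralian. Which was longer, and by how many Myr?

Paleocene: 66 − 56 = 10 Myr.
Cisuralian: 298.9 − 273.01 = 25.89 Myr.
Difference: 25.89 − 10 = 15.89 Myr, so the Cisuralian was longer.

Cisuralian, by 15.89 million years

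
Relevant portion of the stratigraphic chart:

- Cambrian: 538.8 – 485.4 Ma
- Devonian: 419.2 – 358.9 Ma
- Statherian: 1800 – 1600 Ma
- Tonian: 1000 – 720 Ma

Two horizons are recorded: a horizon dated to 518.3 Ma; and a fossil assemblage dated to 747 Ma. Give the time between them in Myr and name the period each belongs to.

228.7 million years apart; the first in the Cambrian, the second in the Tonian

Elapsed time: 747 − 518.3 = 228.7 Myr.
518.3 Ma lies within 538.8–485.4 Ma: Cambrian.
747 Ma lies within 1000–720 Ma: Tonian.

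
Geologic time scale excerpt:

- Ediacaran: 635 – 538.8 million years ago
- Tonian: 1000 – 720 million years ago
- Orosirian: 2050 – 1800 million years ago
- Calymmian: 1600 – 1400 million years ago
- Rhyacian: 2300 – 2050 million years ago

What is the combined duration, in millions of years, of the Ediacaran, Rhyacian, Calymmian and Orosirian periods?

Duration is start − end for each: (635 − 538.8) + (2300 − 2050) + (1600 − 1400) + (2050 − 1800).
That is 96.2 + 250 + 200 + 250, which totals 796.2 million years.

796.2 million years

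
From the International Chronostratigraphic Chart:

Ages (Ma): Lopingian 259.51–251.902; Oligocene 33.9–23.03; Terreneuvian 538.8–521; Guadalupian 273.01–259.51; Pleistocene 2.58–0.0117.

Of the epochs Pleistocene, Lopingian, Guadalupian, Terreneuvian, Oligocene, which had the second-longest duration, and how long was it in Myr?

Guadalupian, 13.5 million years

Start − end for each: Pleistocene 2.58 − 0.0117 = 2.5683; Lopingian 259.51 − 251.902 = 7.608; Guadalupian 273.01 − 259.51 = 13.5; Terreneuvian 538.8 − 521 = 17.8; Oligocene 33.9 − 23.03 = 10.87.
Ranking these from longest: Terreneuvian > Guadalupian > Oligocene > Lopingian > Pleistocene.
Position 2 in that ranking is Guadalupian, which lasted 13.5 Myr.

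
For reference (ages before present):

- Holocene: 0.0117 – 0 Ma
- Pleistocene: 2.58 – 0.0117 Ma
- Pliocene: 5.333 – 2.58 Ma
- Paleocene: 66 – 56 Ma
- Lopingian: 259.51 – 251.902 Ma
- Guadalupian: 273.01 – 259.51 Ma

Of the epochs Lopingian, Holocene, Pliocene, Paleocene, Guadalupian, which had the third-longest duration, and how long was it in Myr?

Start − end for each: Lopingian 259.51 − 251.902 = 7.608; Holocene 0.0117 − 0 = 0.0117; Pliocene 5.333 − 2.58 = 2.753; Paleocene 66 − 56 = 10; Guadalupian 273.01 − 259.51 = 13.5.
Ranking these from longest: Guadalupian > Paleocene > Lopingian > Pliocene > Holocene.
Position 3 in that ranking is Lopingian, which lasted 7.608 Myr.

Lopingian, 7.608 million years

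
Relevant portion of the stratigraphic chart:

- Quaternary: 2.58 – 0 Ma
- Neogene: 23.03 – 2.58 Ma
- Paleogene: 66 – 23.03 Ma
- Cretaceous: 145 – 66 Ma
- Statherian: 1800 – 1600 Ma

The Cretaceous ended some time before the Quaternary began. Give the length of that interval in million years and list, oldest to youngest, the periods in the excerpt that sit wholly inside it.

63.42 million years; Paleogene, Neogene

The Cretaceous closes at 66 Ma and the Quaternary opens at 2.58 Ma, so the interval is 66 − 2.58 = 63.42 Myr.
A period fits inside if it starts at or after 66 Ma and ends at or before 2.58 Ma; oldest first that gives Paleogene, Neogene.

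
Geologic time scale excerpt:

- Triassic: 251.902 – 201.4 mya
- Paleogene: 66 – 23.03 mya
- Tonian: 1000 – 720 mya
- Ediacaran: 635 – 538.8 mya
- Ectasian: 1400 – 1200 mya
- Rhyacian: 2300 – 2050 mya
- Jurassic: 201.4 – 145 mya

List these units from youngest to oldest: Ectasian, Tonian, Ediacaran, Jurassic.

Sorting by start age (ascending Ma, since larger Ma = older): Jurassic began 201.4, Ediacaran began 635, Tonian began 1000, Ectasian began 1400.

Jurassic, Ediacaran, Tonian, Ectasian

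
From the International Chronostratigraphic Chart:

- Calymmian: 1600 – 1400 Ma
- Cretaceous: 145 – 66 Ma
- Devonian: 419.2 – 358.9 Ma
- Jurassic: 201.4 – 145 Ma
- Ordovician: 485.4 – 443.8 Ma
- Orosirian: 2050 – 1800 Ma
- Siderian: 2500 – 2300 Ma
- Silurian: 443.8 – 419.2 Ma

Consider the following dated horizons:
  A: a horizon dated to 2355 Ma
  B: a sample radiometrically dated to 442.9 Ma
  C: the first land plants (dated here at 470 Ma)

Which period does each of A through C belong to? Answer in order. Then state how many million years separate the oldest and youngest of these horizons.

A — Siderian; B — Silurian; C — Ordovician; span 1912.1 million years

Match each age against the start–end ranges in the excerpt: A = 2355 Ma → Siderian (2500–2300); B = 442.9 Ma → Silurian (443.8–419.2); C = 470 Ma → Ordovician (485.4–443.8).
The largest age is 2355 Ma and the smallest is 442.9 Ma; their difference is 1912.1 Myr.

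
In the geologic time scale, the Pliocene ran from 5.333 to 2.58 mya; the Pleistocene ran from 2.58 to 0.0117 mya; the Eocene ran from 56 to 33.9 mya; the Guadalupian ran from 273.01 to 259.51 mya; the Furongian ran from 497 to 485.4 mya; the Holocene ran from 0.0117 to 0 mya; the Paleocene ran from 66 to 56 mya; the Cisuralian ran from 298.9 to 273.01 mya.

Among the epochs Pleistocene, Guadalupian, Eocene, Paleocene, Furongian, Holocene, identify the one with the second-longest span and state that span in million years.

Guadalupian, 13.5 million years

Start − end for each: Pleistocene 2.58 − 0.0117 = 2.5683; Guadalupian 273.01 − 259.51 = 13.5; Eocene 56 − 33.9 = 22.1; Paleocene 66 − 56 = 10; Furongian 497 − 485.4 = 11.6; Holocene 0.0117 − 0 = 0.0117.
Ranking these from longest: Eocene > Guadalupian > Furongian > Paleocene > Pleistocene > Holocene.
Position 2 in that ranking is Guadalupian, which lasted 13.5 Myr.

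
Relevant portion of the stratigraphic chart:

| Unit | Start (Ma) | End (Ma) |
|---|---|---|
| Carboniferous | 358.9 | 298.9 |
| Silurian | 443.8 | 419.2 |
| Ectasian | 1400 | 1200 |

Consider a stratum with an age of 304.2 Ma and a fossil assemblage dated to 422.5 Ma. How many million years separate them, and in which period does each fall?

Elapsed time: 422.5 − 304.2 = 118.3 Myr.
304.2 Ma lies within 358.9–298.9 Ma: Carboniferous.
422.5 Ma lies within 443.8–419.2 Ma: Silurian.

118.3 million years apart; the first in the Carboniferous, the second in the Silurian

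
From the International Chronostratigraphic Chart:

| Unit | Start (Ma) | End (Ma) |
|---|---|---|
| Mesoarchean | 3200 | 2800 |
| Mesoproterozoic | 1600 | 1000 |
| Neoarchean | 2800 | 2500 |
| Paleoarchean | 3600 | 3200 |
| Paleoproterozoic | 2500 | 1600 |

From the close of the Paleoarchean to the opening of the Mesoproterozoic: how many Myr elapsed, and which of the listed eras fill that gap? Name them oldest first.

End of Paleoarchean = 3200 Ma; start of Mesoproterozoic = 1600 Ma.
Gap = 3200 − 1600 = 1600 Myr.
Eras wholly inside 3200–1600 Ma: Mesoarchean (3200–2800), Neoarchean (2800–2500), Paleoproterozoic (2500–1600).

1600 million years; Mesoarchean, Neoarchean, Paleoproterozoic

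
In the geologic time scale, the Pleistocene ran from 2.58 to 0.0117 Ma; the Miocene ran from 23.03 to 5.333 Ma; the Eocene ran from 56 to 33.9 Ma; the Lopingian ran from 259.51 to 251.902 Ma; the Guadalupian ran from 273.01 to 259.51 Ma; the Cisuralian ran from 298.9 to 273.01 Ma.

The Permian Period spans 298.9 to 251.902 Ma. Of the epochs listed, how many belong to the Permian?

Epochs inside 298.9–251.902 Ma: Cisuralian, Guadalupian, Lopingian — 3 in total.

3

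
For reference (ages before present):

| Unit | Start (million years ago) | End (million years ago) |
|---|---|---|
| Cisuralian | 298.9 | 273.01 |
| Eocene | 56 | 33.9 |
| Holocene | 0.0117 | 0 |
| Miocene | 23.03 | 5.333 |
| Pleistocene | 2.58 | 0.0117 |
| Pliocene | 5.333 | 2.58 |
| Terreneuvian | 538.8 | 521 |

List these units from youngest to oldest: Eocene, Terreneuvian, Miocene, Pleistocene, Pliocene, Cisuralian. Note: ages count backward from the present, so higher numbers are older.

Pleistocene, Pliocene, Miocene, Eocene, Cisuralian, Terreneuvian

The oldest of these is Terreneuvian (starts 538.8 Ma) and the youngest is Pleistocene (ends 0.0117 Ma).
In between, by decreasing start age: Cisuralian (298.9), Eocene (56), Miocene (23.03), Pliocene (5.333).
Listing youngest first means reversing that sequence.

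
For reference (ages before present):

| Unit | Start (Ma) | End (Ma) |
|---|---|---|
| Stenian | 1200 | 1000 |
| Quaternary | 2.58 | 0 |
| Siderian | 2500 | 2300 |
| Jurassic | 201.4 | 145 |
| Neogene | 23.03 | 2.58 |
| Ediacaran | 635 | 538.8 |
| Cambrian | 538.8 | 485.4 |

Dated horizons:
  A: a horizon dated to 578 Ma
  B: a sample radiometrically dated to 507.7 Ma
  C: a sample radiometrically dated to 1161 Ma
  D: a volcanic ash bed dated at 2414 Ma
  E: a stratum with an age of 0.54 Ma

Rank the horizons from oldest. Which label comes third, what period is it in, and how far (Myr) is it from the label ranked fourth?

A, in the Ediacaran; 70.3 million years to B

Sorted oldest-first by Ma: D (2414), C (1161), A (578), B (507.7), E (0.54).
The third oldest is A at 578 Ma, which lies in 635–538.8 Ma: the Ediacaran.
The fourth oldest is B at 507.7 Ma; separation = |578 − 507.7| = 70.3 Myr.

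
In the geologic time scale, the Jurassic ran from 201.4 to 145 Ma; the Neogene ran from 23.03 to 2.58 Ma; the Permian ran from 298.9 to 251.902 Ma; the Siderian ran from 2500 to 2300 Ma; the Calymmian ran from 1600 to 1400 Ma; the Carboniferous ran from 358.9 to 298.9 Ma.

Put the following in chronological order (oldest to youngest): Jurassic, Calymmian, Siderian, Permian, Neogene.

Siderian, then Calymmian, then Permian, then Jurassic, then Neogene

Read off each span (Ma): Jurassic 201.4–145; Calymmian 1600–1400; Siderian 2500–2300; Permian 298.9–251.902; Neogene 23.03–2.58.
Larger Ma is older, so oldest→youngest is Siderian, Calymmian, Permian, Jurassic, Neogene.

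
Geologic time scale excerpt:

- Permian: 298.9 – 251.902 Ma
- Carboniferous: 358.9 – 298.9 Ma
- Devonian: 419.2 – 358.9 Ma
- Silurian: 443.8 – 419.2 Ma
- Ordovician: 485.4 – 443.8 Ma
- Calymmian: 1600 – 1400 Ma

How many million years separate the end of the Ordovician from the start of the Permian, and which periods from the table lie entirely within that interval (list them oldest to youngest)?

144.9 million years; Silurian, Devonian, Carboniferous

End of Ordovician = 443.8 Ma; start of Permian = 298.9 Ma.
Gap = 443.8 − 298.9 = 144.9 Myr.
Periods wholly inside 443.8–298.9 Ma: Silurian (443.8–419.2), Devonian (419.2–358.9), Carboniferous (358.9–298.9).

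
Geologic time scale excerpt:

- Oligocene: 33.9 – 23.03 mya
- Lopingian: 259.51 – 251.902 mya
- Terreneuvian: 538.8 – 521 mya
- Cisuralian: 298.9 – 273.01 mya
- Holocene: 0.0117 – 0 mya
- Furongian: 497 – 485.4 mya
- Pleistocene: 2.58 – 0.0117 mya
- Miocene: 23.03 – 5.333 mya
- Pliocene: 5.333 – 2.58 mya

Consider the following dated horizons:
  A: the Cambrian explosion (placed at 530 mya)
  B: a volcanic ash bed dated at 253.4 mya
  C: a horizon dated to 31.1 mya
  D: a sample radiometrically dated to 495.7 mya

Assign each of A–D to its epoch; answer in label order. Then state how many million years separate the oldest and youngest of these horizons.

A — Terreneuvian; B — Lopingian; C — Oligocene; D — Furongian; span 498.9 million years

A: 530 Ma lies in 538.8–521 Ma, so Terreneuvian.
B: 253.4 Ma lies in 259.51–251.902 Ma, so Lopingian.
C: 31.1 Ma lies in 33.9–23.03 Ma, so Oligocene.
D: 495.7 Ma lies in 497–485.4 Ma, so Furongian.
Oldest = 530 Ma, youngest = 31.1 Ma → span 498.9 Myr.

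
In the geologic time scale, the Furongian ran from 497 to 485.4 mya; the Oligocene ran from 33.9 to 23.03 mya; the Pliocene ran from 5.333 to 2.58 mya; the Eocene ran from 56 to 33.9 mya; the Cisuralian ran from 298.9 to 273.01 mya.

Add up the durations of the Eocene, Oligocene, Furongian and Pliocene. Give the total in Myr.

47.323 million years

Duration is start − end for each: (56 − 33.9) + (33.9 − 23.03) + (497 − 485.4) + (5.333 − 2.58).
That is 22.1 + 10.87 + 11.6 + 2.753, which totals 47.323 million years.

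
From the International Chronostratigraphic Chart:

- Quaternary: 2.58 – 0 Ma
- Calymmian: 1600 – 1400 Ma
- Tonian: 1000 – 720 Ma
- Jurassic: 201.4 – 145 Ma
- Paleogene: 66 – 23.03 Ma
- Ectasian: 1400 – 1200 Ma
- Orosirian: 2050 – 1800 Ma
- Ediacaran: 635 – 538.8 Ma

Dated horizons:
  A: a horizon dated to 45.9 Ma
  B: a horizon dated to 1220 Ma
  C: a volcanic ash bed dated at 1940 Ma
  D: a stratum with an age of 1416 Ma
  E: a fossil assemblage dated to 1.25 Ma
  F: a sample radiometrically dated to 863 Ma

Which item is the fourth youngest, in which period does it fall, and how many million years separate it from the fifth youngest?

Smaller Ma means younger, so youngest first: E 1.25 < A 45.9 < F 863 < B 1220 < D 1416 < C 1940.
Counting 4 along gives B (1220 Ma); the excerpt puts that inside the Ectasian, 1400–1200 Ma.
Next in line is D (1416 Ma), and 1416 − 1220 = 196 Myr.

B, in the Ectasian; 196 million years to D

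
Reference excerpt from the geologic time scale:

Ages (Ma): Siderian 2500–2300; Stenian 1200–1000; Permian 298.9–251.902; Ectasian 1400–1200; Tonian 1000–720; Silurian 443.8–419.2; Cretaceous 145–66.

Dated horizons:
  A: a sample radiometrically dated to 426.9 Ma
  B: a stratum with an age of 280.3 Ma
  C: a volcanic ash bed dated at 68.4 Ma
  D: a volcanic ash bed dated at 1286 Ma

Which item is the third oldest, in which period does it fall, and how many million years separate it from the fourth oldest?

B, in the Permian; 211.9 million years to C

Sorted oldest-first by Ma: D (1286), A (426.9), B (280.3), C (68.4).
The third oldest is B at 280.3 Ma, which lies in 298.9–251.902 Ma: the Permian.
The fourth oldest is C at 68.4 Ma; separation = |280.3 − 68.4| = 211.9 Myr.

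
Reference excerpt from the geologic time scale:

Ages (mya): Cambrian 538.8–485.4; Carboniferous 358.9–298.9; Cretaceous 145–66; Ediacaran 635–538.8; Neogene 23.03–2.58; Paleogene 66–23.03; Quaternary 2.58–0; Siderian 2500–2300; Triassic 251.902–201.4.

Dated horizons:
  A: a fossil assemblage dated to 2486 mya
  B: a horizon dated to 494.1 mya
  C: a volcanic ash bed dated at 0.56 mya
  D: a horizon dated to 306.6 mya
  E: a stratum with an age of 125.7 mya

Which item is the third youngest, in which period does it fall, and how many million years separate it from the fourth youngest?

Sorted youngest-first by Ma: C (0.56), E (125.7), D (306.6), B (494.1), A (2486).
The third youngest is D at 306.6 Ma, which lies in 358.9–298.9 Ma: the Carboniferous.
The fourth youngest is B at 494.1 Ma; separation = |306.6 − 494.1| = 187.5 Myr.

D, in the Carboniferous; 187.5 million years to B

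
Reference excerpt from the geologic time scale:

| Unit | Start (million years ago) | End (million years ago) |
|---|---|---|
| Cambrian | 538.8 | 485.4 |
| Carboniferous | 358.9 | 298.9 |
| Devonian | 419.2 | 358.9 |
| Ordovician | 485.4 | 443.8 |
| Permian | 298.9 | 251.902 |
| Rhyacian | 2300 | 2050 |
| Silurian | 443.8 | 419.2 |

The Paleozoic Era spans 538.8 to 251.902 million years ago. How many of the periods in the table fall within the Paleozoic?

Periods inside 538.8–251.902 Ma: Cambrian, Ordovician, Silurian, Devonian, Carboniferous, Permian — 6 in total.

6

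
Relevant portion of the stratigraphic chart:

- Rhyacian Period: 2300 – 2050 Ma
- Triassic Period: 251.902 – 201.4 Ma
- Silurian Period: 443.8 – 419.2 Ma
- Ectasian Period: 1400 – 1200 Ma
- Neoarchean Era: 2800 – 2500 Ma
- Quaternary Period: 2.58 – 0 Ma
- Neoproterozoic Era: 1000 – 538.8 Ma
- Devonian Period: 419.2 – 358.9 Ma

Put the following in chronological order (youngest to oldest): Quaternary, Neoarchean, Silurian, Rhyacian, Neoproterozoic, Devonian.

Sorting by start age (ascending Ma, since larger Ma = older): Quaternary began 2.58, Devonian began 419.2, Silurian began 443.8, Neoproterozoic began 1000, Rhyacian began 2300, Neoarchean began 2800.

Quaternary → Devonian → Silurian → Neoproterozoic → Rhyacian → Neoarchean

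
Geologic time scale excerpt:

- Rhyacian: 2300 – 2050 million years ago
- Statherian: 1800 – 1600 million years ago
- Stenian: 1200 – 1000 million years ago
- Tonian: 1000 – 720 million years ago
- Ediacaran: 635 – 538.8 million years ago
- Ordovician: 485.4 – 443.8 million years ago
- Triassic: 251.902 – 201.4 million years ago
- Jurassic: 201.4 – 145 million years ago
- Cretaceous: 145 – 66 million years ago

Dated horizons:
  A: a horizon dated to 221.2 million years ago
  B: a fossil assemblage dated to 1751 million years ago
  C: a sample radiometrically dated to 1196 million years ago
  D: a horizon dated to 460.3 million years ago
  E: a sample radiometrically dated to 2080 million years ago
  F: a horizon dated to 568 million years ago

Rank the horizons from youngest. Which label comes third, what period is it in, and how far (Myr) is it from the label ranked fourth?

Smaller Ma means younger, so youngest first: A 221.2 < D 460.3 < F 568 < C 1196 < B 1751 < E 2080.
Counting 3 along gives F (568 Ma); the excerpt puts that inside the Ediacaran, 635–538.8 Ma.
Next in line is C (1196 Ma), and 1196 − 568 = 628 Myr.

F, in the Ediacaran; 628 million years to C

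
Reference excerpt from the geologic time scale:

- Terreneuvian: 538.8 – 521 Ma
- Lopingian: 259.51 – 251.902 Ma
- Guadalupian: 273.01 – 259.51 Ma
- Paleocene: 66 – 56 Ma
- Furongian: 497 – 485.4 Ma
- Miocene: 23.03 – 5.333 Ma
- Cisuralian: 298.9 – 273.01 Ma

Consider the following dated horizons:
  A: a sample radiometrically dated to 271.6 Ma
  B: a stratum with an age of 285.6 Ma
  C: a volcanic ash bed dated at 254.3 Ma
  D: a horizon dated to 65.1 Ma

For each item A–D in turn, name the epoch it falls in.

A: 271.6 Ma lies in 273.01–259.51 Ma, so Guadalupian.
B: 285.6 Ma lies in 298.9–273.01 Ma, so Cisuralian.
C: 254.3 Ma lies in 259.51–251.902 Ma, so Lopingian.
D: 65.1 Ma lies in 66–56 Ma, so Paleocene.

A — Guadalupian; B — Cisuralian; C — Lopingian; D — Paleocene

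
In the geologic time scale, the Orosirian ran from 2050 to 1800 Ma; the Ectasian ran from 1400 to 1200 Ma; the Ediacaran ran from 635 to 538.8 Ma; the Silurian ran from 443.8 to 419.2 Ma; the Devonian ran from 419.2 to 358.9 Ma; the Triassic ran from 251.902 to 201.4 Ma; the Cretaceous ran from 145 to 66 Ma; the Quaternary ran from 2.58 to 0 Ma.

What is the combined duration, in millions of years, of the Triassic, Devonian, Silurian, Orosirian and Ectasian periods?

Duration is start − end for each: (251.902 − 201.4) + (419.2 − 358.9) + (443.8 − 419.2) + (2050 − 1800) + (1400 − 1200).
That is 50.502 + 60.3 + 24.6 + 250 + 200, which totals 585.402 million years.

585.402 million years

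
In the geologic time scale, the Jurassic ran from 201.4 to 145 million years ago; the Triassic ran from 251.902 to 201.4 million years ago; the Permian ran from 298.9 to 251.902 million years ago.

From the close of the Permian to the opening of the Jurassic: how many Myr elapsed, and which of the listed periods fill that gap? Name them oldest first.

50.502 million years; Triassic

End of Permian = 251.902 Ma; start of Jurassic = 201.4 Ma.
Gap = 251.902 − 201.4 = 50.502 Myr.
Periods wholly inside 251.902–201.4 Ma: Triassic (251.902–201.4).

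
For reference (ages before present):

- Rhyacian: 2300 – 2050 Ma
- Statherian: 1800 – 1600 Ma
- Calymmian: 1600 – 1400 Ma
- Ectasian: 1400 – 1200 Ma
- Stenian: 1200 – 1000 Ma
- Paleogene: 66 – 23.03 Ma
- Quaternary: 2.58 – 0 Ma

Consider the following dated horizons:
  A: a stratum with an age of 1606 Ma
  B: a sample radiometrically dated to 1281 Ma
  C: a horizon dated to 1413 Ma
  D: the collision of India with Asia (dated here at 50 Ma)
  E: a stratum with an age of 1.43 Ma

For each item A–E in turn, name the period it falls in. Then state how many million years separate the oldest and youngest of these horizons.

Match each age against the start–end ranges in the excerpt: A = 1606 Ma → Statherian (1800–1600); B = 1281 Ma → Ectasian (1400–1200); C = 1413 Ma → Calymmian (1600–1400); D = 50 Ma → Paleogene (66–23.03); E = 1.43 Ma → Quaternary (2.58–0).
The largest age is 1606 Ma and the smallest is 1.43 Ma; their difference is 1604.57 Myr.

A — Statherian; B — Ectasian; C — Calymmian; D — Paleogene; E — Quaternary; span 1604.57 million years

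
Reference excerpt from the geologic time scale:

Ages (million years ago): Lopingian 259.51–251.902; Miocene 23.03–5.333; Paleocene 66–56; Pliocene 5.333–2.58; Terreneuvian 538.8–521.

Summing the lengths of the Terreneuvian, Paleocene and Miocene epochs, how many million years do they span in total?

Each duration: Terreneuvian = 17.8; Paleocene = 10; Miocene = 17.697.
Sum: 17.8 + 10 + 17.697 = 45.497 Myr.

45.497 million years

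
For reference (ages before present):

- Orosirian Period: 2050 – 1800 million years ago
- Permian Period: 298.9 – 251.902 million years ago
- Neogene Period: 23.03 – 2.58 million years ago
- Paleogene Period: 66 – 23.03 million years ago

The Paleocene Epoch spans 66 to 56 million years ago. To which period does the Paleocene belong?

The Paleocene (66–56 Ma) lies entirely within 66–23.03 Ma, the Paleogene Period.

Paleogene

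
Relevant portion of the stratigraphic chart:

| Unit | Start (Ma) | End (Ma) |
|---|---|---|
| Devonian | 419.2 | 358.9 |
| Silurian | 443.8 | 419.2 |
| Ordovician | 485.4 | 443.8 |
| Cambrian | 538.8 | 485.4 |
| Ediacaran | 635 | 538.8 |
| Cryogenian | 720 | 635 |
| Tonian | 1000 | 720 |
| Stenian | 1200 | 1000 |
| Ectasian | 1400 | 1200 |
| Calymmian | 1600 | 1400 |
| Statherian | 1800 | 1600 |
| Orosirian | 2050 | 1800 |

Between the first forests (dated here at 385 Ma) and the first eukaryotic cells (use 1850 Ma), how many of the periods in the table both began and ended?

The older date is 1850 Ma and the younger is 385 Ma.
Periods with start < 1850 and end > 385 Ma: Statherian (1800–1600), Calymmian (1600–1400), Ectasian (1400–1200), Stenian (1200–1000), Tonian (1000–720), Cryogenian (720–635), Ediacaran (635–538.8), Cambrian (538.8–485.4), Ordovician (485.4–443.8), Silurian (443.8–419.2).
That is 10 complete periods.

10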